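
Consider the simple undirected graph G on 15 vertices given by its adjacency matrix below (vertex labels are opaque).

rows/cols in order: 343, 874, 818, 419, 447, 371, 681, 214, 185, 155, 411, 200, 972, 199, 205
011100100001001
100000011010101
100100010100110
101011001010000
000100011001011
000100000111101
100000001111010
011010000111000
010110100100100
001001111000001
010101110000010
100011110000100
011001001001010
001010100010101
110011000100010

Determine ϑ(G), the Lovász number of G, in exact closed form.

5

deg(205) = 6; N(205) = {343, 874, 447, 371, 155, 199}.
N(447) = {419, 214, 185, 200, 199, 205}, |N(447)| = 6.
Vertex 200 has 6 neighbors: 343, 447, 371, 681, 214, 972.
deg(214) = 6; N(214) = {874, 818, 447, 155, 411, 200}.
deg(v) = 6 for all v (|V|=15); this is K(6,2), the Kneser graph.
spec(A) ≈ [6.0, 1.0, -3.0] (distinct, 4 d.p.).
ϑ = −N·λ_min/(λ_max−λ_min) = −15·(-3)/(6−(-3)) = 5.
= 5.00000000… (decimal).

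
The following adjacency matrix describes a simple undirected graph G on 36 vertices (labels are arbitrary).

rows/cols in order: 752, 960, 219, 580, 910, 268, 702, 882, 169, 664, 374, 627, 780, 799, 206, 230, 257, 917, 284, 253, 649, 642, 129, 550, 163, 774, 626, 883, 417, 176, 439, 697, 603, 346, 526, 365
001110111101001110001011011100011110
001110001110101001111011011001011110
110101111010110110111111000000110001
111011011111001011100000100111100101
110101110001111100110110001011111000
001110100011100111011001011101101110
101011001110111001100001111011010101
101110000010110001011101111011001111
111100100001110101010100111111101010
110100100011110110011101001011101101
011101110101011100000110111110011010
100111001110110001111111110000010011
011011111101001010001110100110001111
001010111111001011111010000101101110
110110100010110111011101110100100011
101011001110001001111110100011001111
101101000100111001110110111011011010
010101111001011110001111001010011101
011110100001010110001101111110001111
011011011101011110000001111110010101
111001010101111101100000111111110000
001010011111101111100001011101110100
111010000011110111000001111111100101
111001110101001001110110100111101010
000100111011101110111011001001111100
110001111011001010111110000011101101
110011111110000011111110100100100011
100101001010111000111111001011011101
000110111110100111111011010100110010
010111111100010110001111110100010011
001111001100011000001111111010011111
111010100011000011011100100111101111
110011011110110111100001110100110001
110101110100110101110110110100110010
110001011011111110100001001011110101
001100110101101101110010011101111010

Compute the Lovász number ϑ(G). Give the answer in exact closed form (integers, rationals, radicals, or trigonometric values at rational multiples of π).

Vertex 230 has 21 neighbors: 752, 219, 910, 268, 169, 664, 374, 206, 917, 284, 253, 649, 642, 129, 163, 417, 176, 603, 346, 526, 365.
N(346) = {752, 960, 580, 268, 702, 882, 664, 780, 799, 230, 917, 284, 253, 642, 129, 163, 774, 883, 439, 697, 526}, |N(346)| = 21.
N(626) = {752, 960, 910, 268, 702, 882, 169, 664, 374, 257, 917, 284, 253, 649, 642, 129, 163, 883, 439, 526, 365}, |N(626)| = 21.
Vertex 550 has 21 neighbors: 752, 960, 219, 268, 702, 882, 664, 627, 206, 917, 284, 253, 642, 129, 163, 883, 417, 176, 439, 603, 526.
Regular of degree 21 on 36 vertices: this is K(9,2), the Kneser graph.
The 3 distinct eigenvalues: [21.0, 1.0, -6.0].
−36·(-6) / ((21)−(-6)) = 8 = ϑ(G).
≈ 8.0000 (to 4 d.p.).

8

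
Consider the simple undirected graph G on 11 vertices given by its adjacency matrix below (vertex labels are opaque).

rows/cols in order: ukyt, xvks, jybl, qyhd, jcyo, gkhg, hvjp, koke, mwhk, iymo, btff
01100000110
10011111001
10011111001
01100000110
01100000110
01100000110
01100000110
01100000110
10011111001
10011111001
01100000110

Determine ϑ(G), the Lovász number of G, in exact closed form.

7

deg(jcyo) = 4; N(jcyo) = {xvks, jybl, mwhk, iymo}.
N(ukyt) = {xvks, jybl, mwhk, iymo}, |N(ukyt)| = 4.
deg(hvjp) = 4; N(hvjp) = {xvks, jybl, mwhk, iymo}.
deg(gkhg) = 4; N(gkhg) = {xvks, jybl, mwhk, iymo}.
G = K_{7,4}: α = 7 = χ(Ḡ), so ϑ = 7.
Numerically 7.000000000.
Check 7 ≤ 7 ≤ 7: collapsed.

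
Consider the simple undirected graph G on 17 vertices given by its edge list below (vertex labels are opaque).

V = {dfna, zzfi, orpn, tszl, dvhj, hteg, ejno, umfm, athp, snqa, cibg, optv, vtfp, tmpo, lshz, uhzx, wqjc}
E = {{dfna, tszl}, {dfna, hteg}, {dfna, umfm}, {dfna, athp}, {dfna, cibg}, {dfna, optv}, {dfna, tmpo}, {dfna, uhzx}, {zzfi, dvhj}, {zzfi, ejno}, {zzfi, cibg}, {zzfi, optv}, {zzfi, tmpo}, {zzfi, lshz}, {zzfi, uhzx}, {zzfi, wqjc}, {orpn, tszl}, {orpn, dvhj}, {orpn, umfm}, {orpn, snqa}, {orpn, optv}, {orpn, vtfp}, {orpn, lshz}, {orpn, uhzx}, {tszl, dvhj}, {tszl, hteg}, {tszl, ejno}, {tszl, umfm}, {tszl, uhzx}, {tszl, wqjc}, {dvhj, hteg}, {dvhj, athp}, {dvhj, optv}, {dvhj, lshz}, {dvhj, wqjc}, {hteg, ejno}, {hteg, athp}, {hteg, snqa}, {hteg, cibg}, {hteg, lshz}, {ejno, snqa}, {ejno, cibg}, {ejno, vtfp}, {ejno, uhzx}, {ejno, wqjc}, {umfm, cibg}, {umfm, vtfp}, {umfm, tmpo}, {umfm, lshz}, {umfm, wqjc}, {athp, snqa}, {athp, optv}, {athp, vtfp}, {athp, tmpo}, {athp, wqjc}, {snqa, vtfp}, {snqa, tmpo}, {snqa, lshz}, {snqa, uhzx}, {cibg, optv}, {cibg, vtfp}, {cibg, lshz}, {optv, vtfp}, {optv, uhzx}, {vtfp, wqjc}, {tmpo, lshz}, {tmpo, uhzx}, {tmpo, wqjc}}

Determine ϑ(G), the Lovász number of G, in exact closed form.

sqrt(17)

deg(ejno) = 8; N(ejno) = {zzfi, tszl, hteg, snqa, cibg, vtfp, uhzx, wqjc}.
N(dvhj) = {zzfi, orpn, tszl, hteg, athp, optv, lshz, wqjc}, |N(dvhj)| = 8.
Vertex umfm has 8 neighbors: dfna, orpn, tszl, cibg, vtfp, tmpo, lshz, wqjc.
Vertex tmpo has 8 neighbors: dfna, zzfi, umfm, athp, snqa, lshz, uhzx, wqjc.
Every vertex has degree 8 (N=17); strongly regular (17,8,3,4).
The 3 distinct eigenvalues: [8.0, 1.562, -2.562].
ϑ = −N·λ_min/(λ_max−λ_min) = −17·(-sqrt(17)/2 - 1/2)/(8−(-sqrt(17)/2 - 1/2)) = sqrt(17).
≈ 4.1231 (to 4 d.p.).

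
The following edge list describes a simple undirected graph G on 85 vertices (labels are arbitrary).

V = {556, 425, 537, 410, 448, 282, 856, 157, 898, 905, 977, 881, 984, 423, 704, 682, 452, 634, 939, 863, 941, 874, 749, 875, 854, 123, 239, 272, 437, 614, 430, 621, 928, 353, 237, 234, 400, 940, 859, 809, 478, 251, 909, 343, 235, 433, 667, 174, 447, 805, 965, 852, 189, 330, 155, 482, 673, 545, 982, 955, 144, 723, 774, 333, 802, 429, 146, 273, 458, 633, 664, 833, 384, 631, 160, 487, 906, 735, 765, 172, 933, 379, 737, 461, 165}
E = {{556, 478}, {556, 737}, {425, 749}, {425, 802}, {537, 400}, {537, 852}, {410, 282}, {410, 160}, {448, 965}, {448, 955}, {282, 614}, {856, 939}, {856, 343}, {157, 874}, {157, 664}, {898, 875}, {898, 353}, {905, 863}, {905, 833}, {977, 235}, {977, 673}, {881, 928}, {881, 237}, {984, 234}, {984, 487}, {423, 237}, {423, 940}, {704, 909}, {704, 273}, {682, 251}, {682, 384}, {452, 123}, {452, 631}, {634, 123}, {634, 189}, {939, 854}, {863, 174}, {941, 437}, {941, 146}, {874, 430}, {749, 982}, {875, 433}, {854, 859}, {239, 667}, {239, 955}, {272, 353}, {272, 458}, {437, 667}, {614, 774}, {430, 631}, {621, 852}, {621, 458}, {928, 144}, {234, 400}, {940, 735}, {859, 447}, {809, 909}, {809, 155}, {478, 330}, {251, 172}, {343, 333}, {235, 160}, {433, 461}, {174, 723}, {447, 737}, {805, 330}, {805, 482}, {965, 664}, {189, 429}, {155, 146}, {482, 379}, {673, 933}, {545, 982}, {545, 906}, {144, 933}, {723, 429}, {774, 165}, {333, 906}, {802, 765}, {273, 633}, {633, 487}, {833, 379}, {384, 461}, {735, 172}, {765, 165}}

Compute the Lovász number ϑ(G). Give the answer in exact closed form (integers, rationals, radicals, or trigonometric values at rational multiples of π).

deg(614) = 2; N(614) = {282, 774}.
N(452) = {123, 631}, |N(452)| = 2.
deg(774) = 2; N(774) = {614, 165}.
deg(859) = 2; N(859) = {854, 447}.
Regular of degree 2 on 85 vertices: a single 85-cycle (edge-transitive).
A has 43 distinct eigenvalues ≈ [2.0, 1.995, 1.978, 1.951, 1.913, 1.865, 1.806, 1.738, 1.66, 1.573, 1.478, 1.374, 1.263, 1.145, 1.021, 0.891, 0.757, 0.618, 0.476, 0.331, 0.185, 0.037, -0.111, -0.258, -0.404, -0.547, -0.688, -0.825, -0.957, -1.084, -1.205, -1.32, -1.427, -1.527, -1.618, -1.7, -1.774, -1.837, -1.89, -1.933, -1.966, -1.988, -1.999].
ϑ = −N·λ_min/(λ_max−λ_min) = −85·(-2*cos(pi/85))/(2−(-2*cos(pi/85))) = 85*cos(pi/85)/(cos(pi/85) + 1).
Numerically 42.48548.
Sandwich: α(G)=42 ≤ ϑ(G)=85*cos(pi/85)/(cos(pi/85) + 1) ≤ χ(Ḡ)=43 (both strict).

85*cos(pi/85)/(cos(pi/85) + 1)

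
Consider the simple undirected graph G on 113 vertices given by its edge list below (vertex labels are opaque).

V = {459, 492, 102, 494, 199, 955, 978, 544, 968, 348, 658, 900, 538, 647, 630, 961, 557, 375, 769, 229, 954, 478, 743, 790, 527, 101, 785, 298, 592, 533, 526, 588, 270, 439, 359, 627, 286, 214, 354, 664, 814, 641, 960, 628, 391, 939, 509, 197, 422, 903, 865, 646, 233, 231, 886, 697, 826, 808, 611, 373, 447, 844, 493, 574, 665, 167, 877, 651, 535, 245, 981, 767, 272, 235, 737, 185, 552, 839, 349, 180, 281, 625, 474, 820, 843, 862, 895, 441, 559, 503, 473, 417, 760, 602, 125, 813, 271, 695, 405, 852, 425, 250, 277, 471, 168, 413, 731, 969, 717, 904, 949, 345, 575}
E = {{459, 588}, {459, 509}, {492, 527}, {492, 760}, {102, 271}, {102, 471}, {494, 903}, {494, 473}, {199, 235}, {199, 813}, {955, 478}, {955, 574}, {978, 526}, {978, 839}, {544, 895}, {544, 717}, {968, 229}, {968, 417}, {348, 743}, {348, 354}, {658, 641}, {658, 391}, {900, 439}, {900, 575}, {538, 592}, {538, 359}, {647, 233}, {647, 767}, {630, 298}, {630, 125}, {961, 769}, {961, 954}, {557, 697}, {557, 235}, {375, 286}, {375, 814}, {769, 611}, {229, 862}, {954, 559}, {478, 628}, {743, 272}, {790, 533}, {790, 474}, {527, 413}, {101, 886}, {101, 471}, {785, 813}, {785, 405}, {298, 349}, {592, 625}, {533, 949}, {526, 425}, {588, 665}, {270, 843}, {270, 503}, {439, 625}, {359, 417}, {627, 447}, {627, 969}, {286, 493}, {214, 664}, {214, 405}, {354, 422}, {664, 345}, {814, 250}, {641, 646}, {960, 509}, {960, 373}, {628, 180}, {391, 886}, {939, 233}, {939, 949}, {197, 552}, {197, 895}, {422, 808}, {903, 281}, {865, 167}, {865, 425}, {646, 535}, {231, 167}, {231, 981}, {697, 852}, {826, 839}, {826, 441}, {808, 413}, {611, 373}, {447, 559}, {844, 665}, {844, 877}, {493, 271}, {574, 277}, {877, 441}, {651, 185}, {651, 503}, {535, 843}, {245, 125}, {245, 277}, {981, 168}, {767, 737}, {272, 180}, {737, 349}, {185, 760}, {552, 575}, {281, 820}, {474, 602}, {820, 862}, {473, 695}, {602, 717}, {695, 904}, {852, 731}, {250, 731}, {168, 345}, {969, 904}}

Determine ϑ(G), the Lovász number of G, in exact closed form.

113*cos(pi/113)/(cos(pi/113) + 1)

N(359) = {538, 417}, |N(359)| = 2.
N(413) = {527, 808}, |N(413)| = 2.
N(641) = {658, 646}, |N(641)| = 2.
Vertex 743 has 2 neighbors: 348, 272.
Every vertex has degree 2 (N=113); a single 113-cycle (edge-transitive).
spec(A) ≈ [2.0, 1.9969, 1.9876, 1.9722, 1.9507, 1.9232, 1.8897, 1.8504, 1.8054, 1.7548, 1.6987, 1.6374, 1.5711, 1.4999, 1.424, 1.3438, 1.2594, 1.1711, 1.0792, 0.9839, 0.8856, 0.7846, 0.6811, 0.5756, 0.4682, 0.3595, 0.2496, 0.1389, 0.0278, -0.0834, -0.1943, -0.3046, -0.414, -0.5221, -0.6286, -0.7331, -0.8354, -0.9351, -1.0319, -1.1255, -1.2157, -1.3021, -1.3844, -1.4625, -1.5361, -1.6049, -1.6687, -1.7274, -1.7807, -1.8286, -1.8708, -1.9072, -1.9377, -1.9622, -1.9807, -1.993, -1.9992] (distinct, 4 d.p.).
Lovász: ϑ = −113(-2*cos(pi/113))/(2+-(-1)*2*cos(pi/113)) = 113*cos(pi/113)/(cos(pi/113) + 1).
≈ 56.48908089 (to 8 d.p.).
Sandwich: α(G)=56 ≤ ϑ(G)=113*cos(pi/113)/(cos(pi/113) + 1) ≤ χ(Ḡ)=57 (both strict).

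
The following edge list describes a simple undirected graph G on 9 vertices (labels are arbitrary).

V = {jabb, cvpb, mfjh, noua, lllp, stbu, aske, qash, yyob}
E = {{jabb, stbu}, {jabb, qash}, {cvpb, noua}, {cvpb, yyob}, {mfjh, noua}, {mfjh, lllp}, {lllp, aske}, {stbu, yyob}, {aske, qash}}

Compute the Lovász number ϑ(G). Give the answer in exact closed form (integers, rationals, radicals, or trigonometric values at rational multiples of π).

9*cos(pi/9)/(cos(pi/9) + 1)

Vertex aske has 2 neighbors: lllp, qash.
N(cvpb) = {noua, yyob}, |N(cvpb)| = 2.
deg(noua) = 2; N(noua) = {cvpb, mfjh}.
N(lllp) = {mfjh, aske}, |N(lllp)| = 2.
Every vertex has degree 2 (N=9); this is C_{9}, the 9-cycle.
spec(A) ≈ [2.0, 1.532089, 0.347296, -1.0, -1.879385] (distinct, 6 d.p.).
With N=9: ϑ(G) = 9·(-(-1)*2*cos(pi/9))/(2−(-2*cos(pi/9))) = 9*cos(pi/9)/(cos(pi/9) + 1).
ϑ(G) ≈ 4.360090.
Sandwich: α(G)=4 ≤ ϑ(G)=9*cos(pi/9)/(cos(pi/9) + 1) ≤ χ(Ḡ)=5 (both strict).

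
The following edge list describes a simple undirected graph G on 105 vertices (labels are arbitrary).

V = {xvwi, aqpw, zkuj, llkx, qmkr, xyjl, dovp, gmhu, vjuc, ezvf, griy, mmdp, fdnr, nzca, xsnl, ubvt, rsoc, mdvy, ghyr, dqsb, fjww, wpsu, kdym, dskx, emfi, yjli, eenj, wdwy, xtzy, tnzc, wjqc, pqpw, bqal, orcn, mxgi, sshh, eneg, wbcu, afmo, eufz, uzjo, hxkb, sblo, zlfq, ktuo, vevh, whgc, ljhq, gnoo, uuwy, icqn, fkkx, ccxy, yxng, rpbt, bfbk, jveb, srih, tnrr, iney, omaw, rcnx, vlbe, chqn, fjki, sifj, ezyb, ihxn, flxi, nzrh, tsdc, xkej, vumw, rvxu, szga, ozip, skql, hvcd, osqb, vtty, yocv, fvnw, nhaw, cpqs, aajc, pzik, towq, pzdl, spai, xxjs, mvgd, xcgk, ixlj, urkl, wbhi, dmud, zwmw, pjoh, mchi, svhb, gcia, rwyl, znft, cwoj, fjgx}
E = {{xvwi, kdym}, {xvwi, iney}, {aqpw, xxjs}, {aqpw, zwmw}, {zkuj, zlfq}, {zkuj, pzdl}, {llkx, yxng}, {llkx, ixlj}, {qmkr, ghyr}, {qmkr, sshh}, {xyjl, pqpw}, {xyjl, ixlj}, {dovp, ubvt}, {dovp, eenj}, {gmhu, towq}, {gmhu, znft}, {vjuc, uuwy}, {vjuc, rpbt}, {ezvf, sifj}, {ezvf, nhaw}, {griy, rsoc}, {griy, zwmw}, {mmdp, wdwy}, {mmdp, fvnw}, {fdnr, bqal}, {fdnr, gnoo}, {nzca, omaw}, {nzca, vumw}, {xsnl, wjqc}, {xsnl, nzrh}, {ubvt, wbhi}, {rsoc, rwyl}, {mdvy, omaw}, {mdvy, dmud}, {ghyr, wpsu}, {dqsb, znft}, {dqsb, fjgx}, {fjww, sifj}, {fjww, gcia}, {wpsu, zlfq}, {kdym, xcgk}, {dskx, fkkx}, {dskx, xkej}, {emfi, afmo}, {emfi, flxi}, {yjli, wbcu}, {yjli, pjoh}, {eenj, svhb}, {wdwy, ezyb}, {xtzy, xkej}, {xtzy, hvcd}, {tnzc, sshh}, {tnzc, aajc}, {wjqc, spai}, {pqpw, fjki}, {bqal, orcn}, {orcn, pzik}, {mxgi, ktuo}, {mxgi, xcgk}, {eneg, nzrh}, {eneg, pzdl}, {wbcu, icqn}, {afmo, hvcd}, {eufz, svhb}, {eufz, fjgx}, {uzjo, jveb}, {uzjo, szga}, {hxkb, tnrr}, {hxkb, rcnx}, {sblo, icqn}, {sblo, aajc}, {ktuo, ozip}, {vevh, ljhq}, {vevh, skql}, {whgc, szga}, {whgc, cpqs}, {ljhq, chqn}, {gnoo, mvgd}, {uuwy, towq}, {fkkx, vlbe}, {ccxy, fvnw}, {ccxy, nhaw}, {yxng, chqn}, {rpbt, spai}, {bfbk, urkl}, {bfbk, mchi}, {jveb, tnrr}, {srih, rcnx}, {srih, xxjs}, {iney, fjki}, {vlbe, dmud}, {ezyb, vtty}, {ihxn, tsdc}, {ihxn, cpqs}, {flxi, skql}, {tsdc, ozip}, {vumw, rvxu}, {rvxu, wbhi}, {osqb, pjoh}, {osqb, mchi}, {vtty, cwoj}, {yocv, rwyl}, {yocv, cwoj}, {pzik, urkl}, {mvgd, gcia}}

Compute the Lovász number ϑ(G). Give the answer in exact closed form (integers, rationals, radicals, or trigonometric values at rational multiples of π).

105*cos(pi/105)/(cos(pi/105) + 1)

Vertex mmdp has 2 neighbors: wdwy, fvnw.
Vertex pzik has 2 neighbors: orcn, urkl.
deg(rcnx) = 2; N(rcnx) = {hxkb, srih}.
Vertex fdnr has 2 neighbors: bqal, gnoo.
2-regular, N=105; this is C_{105}, the 105-cycle.
A has 53 distinct eigenvalues ≈ [2.0, 1.996, 1.986, 1.968, 1.943, 1.911, 1.872, 1.827, 1.775, 1.717, 1.652, 1.582, 1.506, 1.425, 1.338, 1.247, 1.151, 1.051, 0.948, 0.841, 0.731, 0.618, 0.503, 0.387, 0.268, 0.149, 0.03, -0.09, -0.209, -0.328, -0.445, -0.561, -0.675, -0.786, -0.895, -1.0, -1.102, -1.2, -1.293, -1.382, -1.466, -1.545, -1.618, -1.685, -1.747, -1.802, -1.851, -1.893, -1.928, -1.956, -1.978, -1.992, -1.999].
λ_max=2, λ_min=-2*cos(pi/105); ϑ = −105·λ_min/(λ_max−λ_min) = 105*cos(pi/105)/(cos(pi/105) + 1).
ϑ(G) ≈ 52.488248718.
52 ≤ 105*cos(pi/105)/(cos(pi/105) + 1) ≤ 53: both strict.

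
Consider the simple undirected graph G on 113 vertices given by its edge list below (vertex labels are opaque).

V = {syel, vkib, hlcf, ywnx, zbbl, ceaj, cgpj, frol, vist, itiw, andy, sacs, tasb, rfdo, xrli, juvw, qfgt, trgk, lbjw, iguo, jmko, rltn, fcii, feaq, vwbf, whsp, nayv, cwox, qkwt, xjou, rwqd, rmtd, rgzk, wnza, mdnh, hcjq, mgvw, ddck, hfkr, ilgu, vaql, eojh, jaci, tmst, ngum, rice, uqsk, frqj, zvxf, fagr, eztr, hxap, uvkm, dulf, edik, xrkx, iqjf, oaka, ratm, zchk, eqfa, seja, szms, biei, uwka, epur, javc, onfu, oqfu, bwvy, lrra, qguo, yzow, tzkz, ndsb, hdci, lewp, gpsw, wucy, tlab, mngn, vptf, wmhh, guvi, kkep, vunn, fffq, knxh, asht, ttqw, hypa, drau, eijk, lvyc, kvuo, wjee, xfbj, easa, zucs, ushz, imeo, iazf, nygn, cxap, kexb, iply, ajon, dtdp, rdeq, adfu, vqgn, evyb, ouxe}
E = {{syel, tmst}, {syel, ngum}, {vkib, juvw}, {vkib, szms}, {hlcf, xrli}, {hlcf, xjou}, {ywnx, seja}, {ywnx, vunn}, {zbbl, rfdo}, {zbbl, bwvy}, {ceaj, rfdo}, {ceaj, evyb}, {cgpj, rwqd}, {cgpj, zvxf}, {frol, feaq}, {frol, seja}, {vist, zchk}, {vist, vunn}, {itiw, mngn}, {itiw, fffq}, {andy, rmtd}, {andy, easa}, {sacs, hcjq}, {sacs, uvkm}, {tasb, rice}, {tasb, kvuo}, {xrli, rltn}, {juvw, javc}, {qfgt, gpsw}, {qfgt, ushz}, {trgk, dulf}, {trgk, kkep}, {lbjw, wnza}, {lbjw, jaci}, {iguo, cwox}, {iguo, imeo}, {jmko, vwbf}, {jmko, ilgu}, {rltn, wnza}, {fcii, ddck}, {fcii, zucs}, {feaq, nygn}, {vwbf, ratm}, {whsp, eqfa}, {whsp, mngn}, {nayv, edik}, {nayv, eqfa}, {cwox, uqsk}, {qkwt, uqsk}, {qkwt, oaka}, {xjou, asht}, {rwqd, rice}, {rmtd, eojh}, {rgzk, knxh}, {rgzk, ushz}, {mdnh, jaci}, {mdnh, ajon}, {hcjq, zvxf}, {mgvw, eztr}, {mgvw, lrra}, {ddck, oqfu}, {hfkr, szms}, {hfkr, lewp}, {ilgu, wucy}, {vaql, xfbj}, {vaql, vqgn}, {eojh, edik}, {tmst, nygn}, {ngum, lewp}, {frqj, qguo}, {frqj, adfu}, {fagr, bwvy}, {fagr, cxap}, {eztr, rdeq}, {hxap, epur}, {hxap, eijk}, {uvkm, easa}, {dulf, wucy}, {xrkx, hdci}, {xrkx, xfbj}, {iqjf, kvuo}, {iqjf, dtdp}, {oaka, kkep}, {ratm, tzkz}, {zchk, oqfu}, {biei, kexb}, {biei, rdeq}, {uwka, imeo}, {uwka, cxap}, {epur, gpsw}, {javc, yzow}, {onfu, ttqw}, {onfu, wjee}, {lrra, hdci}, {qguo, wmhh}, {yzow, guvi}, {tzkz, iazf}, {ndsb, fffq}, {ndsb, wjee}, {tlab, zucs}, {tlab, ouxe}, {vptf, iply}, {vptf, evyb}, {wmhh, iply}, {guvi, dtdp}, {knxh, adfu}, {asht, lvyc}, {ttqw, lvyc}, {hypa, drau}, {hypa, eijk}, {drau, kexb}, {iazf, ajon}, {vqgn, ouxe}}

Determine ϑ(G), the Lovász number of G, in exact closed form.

113*cos(pi/113)/(cos(pi/113) + 1)

Vertex trgk has 2 neighbors: dulf, kkep.
Vertex hfkr has 2 neighbors: szms, lewp.
Vertex oqfu has 2 neighbors: ddck, zchk.
Vertex adfu has 2 neighbors: frqj, knxh.
2-regular, N=113; the odd cycle C_{113}.
A has 57 distinct eigenvalues ≈ [2.0, 1.997, 1.988, 1.972, 1.951, 1.923, 1.89, 1.85, 1.805, 1.755, 1.699, 1.637, 1.571, 1.5, 1.424, 1.344, 1.259, 1.171, 1.079, 0.984, 0.886, 0.785, 0.681, 0.576, 0.468, 0.359, 0.25, 0.139, 0.028, -0.083, -0.194, -0.305, -0.414, -0.522, -0.629, -0.733, -0.835, -0.935, -1.032, -1.126, -1.216, -1.302, -1.384, -1.462, -1.536, -1.605, -1.669, -1.727, -1.781, -1.829, -1.871, -1.907, -1.938, -1.962, -1.981, -1.993, -1.999].
Lovász: ϑ = −113(-2*cos(pi/113))/(2+-(-1)*2*cos(pi/113)) = 113*cos(pi/113)/(cos(pi/113) + 1).
≈ 56.48908 (to 5 d.p.).
56 ≤ 113*cos(pi/113)/(cos(pi/113) + 1) ≤ 57: both strict.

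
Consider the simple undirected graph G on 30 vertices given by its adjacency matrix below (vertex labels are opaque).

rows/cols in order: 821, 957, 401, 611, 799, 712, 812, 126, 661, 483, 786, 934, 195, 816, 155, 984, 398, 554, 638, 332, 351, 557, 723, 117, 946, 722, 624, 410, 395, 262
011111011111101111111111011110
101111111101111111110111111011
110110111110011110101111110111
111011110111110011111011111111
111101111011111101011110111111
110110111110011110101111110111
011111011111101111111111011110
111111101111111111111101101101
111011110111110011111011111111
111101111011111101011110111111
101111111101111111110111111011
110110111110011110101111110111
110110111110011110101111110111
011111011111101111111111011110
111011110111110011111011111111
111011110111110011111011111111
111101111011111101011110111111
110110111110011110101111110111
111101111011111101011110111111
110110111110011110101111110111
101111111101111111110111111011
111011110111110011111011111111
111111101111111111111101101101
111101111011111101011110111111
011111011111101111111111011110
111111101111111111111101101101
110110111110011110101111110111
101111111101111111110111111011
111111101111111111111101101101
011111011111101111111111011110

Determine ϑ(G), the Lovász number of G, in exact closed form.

N(984) = {821, 957, 401, 799, 712, 812, 126, 483, 786, 934, 195, 816, 398, 554, 638, 332, 351, 723, 117, 946, 722, 624, 410, 395, 262}, |N(984)| = 25.
N(554) = {821, 957, 611, 799, 812, 126, 661, 483, 786, 816, 155, 984, 398, 638, 351, 557, 723, 117, 946, 722, 410, 395, 262}, |N(554)| = 23.
N(712) = {821, 957, 611, 799, 812, 126, 661, 483, 786, 816, 155, 984, 398, 638, 351, 557, 723, 117, 946, 722, 410, 395, 262}, |N(712)| = 23.
Vertex 786 has 26 neighbors: 821, 401, 611, 799, 712, 812, 126, 661, 483, 934, 195, 816, 155, 984, 398, 554, 638, 332, 557, 723, 117, 946, 722, 624, 395, 262.
Complete 6-partite, parts [7, 5, 5, 5, 4, 4]: perfect, ϑ = α = 7.
≈ 7.00000000 (to 8 d.p.).
Lovász sandwich 7 ≤ 7 ≤ 7: collapsed.

7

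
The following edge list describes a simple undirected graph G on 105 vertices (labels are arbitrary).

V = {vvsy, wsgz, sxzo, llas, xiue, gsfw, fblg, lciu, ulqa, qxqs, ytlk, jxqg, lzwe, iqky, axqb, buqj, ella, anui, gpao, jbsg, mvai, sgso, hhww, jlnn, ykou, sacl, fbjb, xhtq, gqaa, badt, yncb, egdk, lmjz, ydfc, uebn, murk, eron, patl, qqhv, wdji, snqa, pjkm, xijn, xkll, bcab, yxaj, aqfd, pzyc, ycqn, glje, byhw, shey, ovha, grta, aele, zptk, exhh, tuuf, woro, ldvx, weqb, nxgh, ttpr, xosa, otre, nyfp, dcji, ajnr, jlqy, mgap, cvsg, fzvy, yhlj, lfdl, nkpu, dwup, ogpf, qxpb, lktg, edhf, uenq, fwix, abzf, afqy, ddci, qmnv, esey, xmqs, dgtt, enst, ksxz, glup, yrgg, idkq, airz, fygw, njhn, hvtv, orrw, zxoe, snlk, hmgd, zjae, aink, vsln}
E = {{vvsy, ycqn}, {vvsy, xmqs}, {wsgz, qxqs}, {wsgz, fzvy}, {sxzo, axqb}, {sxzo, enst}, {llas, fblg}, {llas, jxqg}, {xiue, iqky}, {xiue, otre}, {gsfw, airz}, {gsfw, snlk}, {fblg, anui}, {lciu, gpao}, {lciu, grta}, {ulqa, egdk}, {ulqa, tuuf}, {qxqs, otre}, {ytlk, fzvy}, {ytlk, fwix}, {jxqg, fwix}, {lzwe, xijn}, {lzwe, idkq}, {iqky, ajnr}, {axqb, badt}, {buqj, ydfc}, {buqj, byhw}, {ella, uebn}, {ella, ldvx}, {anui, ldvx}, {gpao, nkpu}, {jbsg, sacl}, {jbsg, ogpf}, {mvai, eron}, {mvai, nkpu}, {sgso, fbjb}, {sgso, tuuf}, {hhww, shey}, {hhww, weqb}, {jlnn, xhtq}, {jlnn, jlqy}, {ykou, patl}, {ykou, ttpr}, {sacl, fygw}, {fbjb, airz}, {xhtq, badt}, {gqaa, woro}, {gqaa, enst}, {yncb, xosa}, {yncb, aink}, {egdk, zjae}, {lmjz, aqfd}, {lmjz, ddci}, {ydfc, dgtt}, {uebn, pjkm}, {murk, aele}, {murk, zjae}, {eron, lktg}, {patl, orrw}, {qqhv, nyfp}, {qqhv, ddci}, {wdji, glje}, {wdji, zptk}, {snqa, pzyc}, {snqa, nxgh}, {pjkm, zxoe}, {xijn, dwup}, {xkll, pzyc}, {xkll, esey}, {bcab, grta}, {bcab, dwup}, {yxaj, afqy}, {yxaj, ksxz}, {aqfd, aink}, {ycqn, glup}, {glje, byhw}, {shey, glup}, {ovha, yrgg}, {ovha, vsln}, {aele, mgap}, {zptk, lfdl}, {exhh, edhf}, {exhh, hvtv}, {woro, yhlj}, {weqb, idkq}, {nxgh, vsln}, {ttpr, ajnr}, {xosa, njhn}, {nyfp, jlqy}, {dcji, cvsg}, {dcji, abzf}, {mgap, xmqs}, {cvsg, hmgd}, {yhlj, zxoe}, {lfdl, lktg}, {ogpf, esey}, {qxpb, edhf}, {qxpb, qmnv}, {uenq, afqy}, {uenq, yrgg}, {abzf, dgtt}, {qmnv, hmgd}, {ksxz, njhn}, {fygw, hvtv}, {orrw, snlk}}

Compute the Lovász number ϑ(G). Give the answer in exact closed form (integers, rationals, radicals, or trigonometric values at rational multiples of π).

105*cos(pi/105)/(cos(pi/105) + 1)

Vertex xkll has 2 neighbors: pzyc, esey.
Vertex fblg has 2 neighbors: llas, anui.
Vertex jbsg has 2 neighbors: sacl, ogpf.
deg(ydfc) = 2; N(ydfc) = {buqj, dgtt}.
deg(v) = 2 for all v (|V|=105); this is C_{105}, the 105-cycle.
A has 53 distinct eigenvalues ≈ [2.0, 1.99642, 1.985694, 1.967859, 1.94298, 1.911146, 1.87247, 1.827091, 1.775172, 1.716898, 1.652478, 1.582142, 1.506143, 1.424752, 1.338261, 1.24698, 1.151234, 1.051368, 0.947737, 0.840714, 0.730682, 0.618034, 0.503174, 0.386512, 0.268467, 0.14946, 0.029919, -0.08973, -0.209057, -0.327636, -0.445042, -0.560855, -0.67466, -0.78605, -0.894626, -1.0, -1.101794, -1.199644, -1.293199, -1.382125, -1.466104, -1.544834, -1.618034, -1.685442, -1.746816, -1.801938, -1.850609, -1.892655, -1.927926, -1.956295, -1.977662, -1.991949, -1.999105].
Lovász: ϑ = −105(-2*cos(pi/105))/(2+-(-1)*2*cos(pi/105)) = 105*cos(pi/105)/(cos(pi/105) + 1).
≈ 52.48824872 (to 8 d.p.).
Sandwich: α(G)=52 ≤ ϑ(G)=105*cos(pi/105)/(cos(pi/105) + 1) ≤ χ(Ḡ)=53 (both strict).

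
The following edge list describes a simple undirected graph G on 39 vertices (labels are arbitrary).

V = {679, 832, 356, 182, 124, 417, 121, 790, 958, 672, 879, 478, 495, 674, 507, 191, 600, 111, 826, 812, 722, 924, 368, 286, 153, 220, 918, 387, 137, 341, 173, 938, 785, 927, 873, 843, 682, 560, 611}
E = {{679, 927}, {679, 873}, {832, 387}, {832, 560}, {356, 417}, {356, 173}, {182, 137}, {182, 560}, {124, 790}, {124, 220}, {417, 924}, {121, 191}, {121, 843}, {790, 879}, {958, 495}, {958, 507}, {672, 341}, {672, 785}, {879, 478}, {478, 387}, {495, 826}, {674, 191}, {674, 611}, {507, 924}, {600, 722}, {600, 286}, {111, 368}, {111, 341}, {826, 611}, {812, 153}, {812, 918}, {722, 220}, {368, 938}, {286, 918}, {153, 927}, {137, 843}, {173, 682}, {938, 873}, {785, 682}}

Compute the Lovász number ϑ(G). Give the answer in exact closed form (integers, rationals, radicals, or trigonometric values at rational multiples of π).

39*cos(pi/39)/(cos(pi/39) + 1)

deg(173) = 2; N(173) = {356, 682}.
Vertex 600 has 2 neighbors: 722, 286.
Vertex 387 has 2 neighbors: 832, 478.
N(843) = {121, 137}, |N(843)| = 2.
Every vertex has degree 2 (N=39); the odd cycle C_{39}.
The 20 distinct eigenvalues: [2.0, 1.9741, 1.8971, 1.7709, 1.5989, 1.3854, 1.1361, 0.8574, 0.5564, 0.2411, -0.0805, -0.4001, -0.7092, -1.0, -1.2649, -1.497, -1.6904, -1.84, -1.9419, -1.9935].
−39·(-2*cos(pi/39)) / ((2)−(-2*cos(pi/39))) = 39*cos(pi/39)/(cos(pi/39) + 1) = ϑ(G).
ϑ(G) ≈ 19.4683324.
α=19, χ(Ḡ)=20; ϑ=39*cos(pi/39)/(cos(pi/39) + 1) lies between (both strict).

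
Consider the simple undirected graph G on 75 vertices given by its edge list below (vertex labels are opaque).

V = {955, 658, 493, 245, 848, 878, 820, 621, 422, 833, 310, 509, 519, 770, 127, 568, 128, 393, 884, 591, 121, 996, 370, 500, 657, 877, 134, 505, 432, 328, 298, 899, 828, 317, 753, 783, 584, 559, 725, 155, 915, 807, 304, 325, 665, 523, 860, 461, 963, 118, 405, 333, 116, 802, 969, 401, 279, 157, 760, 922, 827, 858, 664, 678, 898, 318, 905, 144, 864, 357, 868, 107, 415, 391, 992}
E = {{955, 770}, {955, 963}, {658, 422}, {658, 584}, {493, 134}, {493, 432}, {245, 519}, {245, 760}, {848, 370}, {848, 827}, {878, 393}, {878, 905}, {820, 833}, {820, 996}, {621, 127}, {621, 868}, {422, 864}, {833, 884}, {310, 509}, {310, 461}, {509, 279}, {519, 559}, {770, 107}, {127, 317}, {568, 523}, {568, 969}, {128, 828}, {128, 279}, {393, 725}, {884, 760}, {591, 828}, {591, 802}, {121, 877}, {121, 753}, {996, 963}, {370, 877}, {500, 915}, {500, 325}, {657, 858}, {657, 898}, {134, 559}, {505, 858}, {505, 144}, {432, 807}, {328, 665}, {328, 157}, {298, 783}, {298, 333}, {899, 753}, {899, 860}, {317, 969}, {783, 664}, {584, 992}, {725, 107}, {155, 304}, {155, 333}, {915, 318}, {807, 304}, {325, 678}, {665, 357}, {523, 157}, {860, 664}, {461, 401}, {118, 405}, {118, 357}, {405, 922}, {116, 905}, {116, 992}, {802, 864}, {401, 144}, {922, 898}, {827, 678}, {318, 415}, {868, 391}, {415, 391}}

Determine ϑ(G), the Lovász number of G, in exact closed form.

N(461) = {310, 401}, |N(461)| = 2.
N(245) = {519, 760}, |N(245)| = 2.
deg(848) = 2; N(848) = {370, 827}.
N(963) = {955, 996}, |N(963)| = 2.
Regular of degree 2 on 75 vertices: connected 2-regular on 75 ⇒ C_{75}.
The 38 distinct eigenvalues: [2.0, 1.992986, 1.971992, 1.937166, 1.888753, 1.827091, 1.752613, 1.665842, 1.567387, 1.457937, 1.338261, 1.209198, 1.071654, 0.926592, 0.775031, 0.618034, 0.456702, 0.292166, 0.125581, -0.041885, -0.209057, -0.374763, -0.53784, -0.697144, -0.851559, -1.0, -1.141427, -1.274848, -1.399327, -1.51399, -1.618034, -1.710729, -1.791424, -1.859553, -1.914639, -1.956295, -1.984229, -1.998246].
−75·(-2*cos(pi/75)) / ((2)−(-2*cos(pi/75))) = 75*cos(pi/75)/(cos(pi/75) + 1) = ϑ(G).
= 37.483545848… (decimal).
α=37, χ(Ḡ)=38; ϑ=75*cos(pi/75)/(cos(pi/75) + 1) lies between (both strict).

75*cos(pi/75)/(cos(pi/75) + 1)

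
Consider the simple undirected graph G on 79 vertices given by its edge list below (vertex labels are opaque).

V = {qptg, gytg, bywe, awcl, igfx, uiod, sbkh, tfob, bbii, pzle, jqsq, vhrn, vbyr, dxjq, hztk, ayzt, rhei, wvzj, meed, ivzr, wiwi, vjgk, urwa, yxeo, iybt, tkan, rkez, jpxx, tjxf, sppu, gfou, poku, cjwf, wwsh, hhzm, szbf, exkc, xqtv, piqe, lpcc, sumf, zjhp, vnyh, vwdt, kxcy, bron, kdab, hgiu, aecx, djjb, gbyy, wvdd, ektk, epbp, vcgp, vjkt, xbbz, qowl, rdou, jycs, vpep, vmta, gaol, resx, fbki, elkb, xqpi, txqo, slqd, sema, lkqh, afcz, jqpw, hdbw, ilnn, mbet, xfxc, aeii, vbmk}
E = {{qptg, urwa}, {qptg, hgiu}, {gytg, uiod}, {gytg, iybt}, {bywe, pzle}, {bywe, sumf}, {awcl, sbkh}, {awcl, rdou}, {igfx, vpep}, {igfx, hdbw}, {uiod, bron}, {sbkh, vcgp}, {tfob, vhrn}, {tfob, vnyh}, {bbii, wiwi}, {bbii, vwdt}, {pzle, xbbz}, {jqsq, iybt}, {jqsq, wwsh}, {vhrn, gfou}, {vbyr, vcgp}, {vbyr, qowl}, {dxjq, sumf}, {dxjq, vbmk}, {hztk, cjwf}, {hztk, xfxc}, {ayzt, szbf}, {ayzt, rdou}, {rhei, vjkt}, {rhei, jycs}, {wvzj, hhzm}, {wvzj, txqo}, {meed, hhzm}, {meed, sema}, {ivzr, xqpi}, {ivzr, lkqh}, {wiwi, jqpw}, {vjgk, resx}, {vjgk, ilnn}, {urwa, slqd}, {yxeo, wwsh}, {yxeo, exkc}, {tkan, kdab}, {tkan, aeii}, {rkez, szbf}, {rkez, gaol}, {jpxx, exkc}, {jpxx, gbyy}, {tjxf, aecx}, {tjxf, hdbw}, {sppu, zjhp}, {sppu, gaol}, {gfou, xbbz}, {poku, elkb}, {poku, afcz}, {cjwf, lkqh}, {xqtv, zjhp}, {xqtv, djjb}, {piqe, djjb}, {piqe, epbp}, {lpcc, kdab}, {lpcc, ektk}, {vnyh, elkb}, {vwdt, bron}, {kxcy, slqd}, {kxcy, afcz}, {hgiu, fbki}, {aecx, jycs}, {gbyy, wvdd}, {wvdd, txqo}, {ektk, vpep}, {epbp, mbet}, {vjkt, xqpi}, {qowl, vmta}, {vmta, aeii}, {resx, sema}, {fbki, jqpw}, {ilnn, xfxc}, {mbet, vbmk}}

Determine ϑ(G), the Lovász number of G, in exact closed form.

deg(yxeo) = 2; N(yxeo) = {wwsh, exkc}.
N(elkb) = {poku, vnyh}, |N(elkb)| = 2.
deg(gbyy) = 2; N(gbyy) = {jpxx, wvdd}.
N(lpcc) = {kdab, ektk}, |N(lpcc)| = 2.
79-vertex 2-regular graph: a single 79-cycle (edge-transitive).
The 40 distinct eigenvalues: [2.0, 1.9937, 1.9748, 1.9433, 1.8996, 1.8439, 1.7766, 1.698, 1.6086, 1.5091, 1.4001, 1.2822, 1.1562, 1.0229, 0.8831, 0.7377, 0.5877, 0.434, 0.2775, 0.1192, -0.0398, -0.1985, -0.356, -0.5112, -0.6632, -0.8111, -0.9537, -1.0904, -1.2202, -1.3422, -1.4558, -1.5601, -1.6546, -1.7386, -1.8117, -1.8733, -1.923, -1.9606, -1.9858, -1.9984].
λ_max=2, λ_min=-2*cos(pi/79); ϑ = −79·λ_min/(λ_max−λ_min) = 79*cos(pi/79)/(cos(pi/79) + 1).
ϑ(G) ≈ 39.48438.
α=39, χ(Ḡ)=40; ϑ=79*cos(pi/79)/(cos(pi/79) + 1) lies between (both strict).

79*cos(pi/79)/(cos(pi/79) + 1)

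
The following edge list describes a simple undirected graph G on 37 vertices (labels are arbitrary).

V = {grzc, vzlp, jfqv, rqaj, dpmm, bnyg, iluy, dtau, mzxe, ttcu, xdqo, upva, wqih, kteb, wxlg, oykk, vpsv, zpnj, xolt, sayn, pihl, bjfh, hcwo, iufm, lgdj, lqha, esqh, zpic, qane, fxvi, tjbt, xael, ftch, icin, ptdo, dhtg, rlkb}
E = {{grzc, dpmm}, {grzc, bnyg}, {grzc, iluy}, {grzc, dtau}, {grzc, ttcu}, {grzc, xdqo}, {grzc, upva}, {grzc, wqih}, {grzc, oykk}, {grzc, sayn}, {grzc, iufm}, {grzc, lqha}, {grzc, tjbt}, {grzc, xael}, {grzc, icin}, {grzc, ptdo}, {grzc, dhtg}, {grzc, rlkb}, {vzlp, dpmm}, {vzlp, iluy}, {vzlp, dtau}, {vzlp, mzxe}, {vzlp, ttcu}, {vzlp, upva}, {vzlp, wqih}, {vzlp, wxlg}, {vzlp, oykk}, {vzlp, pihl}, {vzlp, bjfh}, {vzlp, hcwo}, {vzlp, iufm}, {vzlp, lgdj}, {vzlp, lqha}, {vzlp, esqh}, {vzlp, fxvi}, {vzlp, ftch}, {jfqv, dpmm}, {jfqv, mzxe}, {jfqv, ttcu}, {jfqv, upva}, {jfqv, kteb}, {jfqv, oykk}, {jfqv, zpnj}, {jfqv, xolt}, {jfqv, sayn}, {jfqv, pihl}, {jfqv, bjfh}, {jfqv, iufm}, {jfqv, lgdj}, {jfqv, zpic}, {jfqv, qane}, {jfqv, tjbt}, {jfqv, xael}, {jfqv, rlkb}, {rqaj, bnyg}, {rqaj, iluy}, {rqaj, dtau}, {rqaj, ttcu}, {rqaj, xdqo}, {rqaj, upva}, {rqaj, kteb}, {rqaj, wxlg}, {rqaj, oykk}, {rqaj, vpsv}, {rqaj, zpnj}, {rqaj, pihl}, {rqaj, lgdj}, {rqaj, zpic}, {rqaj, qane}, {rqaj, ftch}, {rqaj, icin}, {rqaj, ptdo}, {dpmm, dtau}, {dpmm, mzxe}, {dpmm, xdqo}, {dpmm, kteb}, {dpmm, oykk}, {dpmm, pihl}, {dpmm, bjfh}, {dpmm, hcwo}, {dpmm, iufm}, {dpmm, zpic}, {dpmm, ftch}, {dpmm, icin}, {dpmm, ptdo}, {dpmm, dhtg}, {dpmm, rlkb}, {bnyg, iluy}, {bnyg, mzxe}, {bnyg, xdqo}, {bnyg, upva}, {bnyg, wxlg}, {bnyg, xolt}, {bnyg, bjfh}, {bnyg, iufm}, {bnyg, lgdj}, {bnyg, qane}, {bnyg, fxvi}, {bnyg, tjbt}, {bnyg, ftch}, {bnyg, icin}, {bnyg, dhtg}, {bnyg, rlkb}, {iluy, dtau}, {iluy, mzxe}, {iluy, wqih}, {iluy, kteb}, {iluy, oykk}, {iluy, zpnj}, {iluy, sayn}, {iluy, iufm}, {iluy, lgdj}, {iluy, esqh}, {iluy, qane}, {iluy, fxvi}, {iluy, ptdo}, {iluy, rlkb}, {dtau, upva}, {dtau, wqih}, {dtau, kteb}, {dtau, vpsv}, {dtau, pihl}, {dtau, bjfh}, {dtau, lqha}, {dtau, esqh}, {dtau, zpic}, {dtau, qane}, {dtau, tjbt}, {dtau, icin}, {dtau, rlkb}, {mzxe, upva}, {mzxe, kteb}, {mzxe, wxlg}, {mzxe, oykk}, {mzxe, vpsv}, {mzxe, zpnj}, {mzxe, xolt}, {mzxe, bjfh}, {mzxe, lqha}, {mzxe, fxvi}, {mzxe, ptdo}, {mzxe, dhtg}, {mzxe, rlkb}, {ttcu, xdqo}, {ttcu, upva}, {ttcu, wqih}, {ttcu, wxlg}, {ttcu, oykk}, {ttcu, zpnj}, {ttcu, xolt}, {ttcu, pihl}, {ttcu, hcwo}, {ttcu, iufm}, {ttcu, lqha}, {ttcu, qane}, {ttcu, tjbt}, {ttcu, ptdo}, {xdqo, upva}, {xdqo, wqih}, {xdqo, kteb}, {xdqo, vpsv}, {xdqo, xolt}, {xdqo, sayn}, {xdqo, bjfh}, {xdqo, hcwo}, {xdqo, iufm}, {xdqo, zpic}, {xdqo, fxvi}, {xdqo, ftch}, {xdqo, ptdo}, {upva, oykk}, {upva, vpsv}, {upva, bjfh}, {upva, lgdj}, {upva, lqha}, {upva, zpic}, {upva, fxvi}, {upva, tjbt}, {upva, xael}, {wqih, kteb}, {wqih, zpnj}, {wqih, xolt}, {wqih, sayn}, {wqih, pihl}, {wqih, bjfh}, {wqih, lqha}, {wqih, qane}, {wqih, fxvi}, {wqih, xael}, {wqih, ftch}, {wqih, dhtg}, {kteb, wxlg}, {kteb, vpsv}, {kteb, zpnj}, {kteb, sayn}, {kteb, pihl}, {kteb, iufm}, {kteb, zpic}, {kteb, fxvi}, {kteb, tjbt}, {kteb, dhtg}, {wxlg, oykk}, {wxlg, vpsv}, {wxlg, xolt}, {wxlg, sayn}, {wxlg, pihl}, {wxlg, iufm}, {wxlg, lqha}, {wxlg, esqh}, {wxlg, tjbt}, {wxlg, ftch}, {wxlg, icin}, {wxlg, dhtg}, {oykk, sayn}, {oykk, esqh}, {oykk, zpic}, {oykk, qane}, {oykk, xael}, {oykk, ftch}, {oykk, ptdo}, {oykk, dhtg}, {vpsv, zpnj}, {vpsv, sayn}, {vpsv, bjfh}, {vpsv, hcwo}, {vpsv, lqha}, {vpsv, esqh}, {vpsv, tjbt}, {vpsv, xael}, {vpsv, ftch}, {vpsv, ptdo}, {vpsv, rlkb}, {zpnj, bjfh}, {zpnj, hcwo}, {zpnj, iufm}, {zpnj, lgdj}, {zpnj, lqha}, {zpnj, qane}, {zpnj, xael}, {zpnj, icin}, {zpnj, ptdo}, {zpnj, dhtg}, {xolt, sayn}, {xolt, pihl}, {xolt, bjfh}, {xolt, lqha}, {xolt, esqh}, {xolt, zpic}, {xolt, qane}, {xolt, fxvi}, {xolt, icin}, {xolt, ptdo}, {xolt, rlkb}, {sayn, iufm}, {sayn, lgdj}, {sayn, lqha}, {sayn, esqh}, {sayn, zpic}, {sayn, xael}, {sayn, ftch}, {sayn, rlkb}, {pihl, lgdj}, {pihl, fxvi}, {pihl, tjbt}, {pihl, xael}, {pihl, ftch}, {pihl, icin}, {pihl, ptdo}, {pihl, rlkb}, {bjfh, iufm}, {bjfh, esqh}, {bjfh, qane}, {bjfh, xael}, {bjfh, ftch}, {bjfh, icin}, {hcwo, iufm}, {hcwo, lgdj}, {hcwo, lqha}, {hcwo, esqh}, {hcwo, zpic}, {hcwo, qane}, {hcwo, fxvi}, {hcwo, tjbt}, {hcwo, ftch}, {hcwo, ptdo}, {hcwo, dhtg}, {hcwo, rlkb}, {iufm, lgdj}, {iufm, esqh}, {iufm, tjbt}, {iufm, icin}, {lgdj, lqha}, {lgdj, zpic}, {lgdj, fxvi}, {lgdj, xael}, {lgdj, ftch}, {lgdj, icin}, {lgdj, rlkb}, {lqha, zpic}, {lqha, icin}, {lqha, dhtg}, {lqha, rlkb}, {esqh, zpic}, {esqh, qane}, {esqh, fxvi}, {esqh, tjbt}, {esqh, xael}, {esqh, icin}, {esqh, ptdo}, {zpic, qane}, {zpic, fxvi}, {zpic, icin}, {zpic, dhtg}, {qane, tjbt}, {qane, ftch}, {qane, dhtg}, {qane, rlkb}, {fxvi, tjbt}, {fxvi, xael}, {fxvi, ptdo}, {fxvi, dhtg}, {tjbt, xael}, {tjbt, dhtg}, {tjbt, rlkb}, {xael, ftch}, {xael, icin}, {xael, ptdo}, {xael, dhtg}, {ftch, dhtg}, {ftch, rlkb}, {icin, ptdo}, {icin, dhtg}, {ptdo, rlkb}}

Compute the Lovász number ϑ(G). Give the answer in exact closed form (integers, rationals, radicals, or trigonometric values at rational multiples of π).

Vertex iluy has 18 neighbors: grzc, vzlp, rqaj, bnyg, dtau, mzxe, wqih, kteb, oykk, zpnj, sayn, iufm, lgdj, esqh, qane, fxvi, ptdo, rlkb.
Vertex dpmm has 18 neighbors: grzc, vzlp, jfqv, dtau, mzxe, xdqo, kteb, oykk, pihl, bjfh, hcwo, iufm, zpic, ftch, icin, ptdo, dhtg, rlkb.
Vertex iufm has 18 neighbors: grzc, vzlp, jfqv, dpmm, bnyg, iluy, ttcu, xdqo, kteb, wxlg, zpnj, sayn, bjfh, hcwo, lgdj, esqh, tjbt, icin.
N(ptdo) = {grzc, rqaj, dpmm, iluy, mzxe, ttcu, xdqo, oykk, vpsv, zpnj, xolt, pihl, hcwo, esqh, fxvi, xael, icin, rlkb}, |N(ptdo)| = 18.
deg(v) = 18 for all v (|V|=37); strongly regular (37,18,8,9).
The 3 distinct eigenvalues: [18.0, 2.541, -3.541].
Lovász: ϑ = −37(-sqrt(37)/2 - 1/2)/(18+-(-sqrt(37)/2 - 1/2)) = sqrt(37).
≈ 6.0827625 (to 7 d.p.).

sqrt(37)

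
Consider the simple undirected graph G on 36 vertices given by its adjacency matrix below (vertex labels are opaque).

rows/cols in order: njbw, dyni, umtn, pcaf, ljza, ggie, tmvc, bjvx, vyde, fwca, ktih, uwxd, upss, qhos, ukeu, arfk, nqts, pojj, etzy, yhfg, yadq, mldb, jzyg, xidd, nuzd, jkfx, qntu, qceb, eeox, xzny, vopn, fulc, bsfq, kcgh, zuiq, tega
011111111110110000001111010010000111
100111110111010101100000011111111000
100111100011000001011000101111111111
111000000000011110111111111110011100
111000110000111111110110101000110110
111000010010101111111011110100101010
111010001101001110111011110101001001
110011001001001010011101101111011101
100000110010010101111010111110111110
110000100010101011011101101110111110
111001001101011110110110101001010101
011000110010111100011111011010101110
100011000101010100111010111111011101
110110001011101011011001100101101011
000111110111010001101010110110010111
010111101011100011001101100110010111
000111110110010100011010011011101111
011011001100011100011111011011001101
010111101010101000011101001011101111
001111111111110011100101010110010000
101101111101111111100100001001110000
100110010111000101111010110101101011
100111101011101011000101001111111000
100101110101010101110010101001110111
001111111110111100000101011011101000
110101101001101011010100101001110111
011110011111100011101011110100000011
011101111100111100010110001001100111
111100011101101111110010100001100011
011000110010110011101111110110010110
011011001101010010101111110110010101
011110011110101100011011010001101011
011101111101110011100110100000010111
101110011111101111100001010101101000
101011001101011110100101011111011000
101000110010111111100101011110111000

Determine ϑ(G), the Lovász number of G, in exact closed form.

deg(fwca) = 21; N(fwca) = {njbw, dyni, tmvc, ktih, upss, ukeu, nqts, pojj, yhfg, yadq, mldb, xidd, nuzd, qntu, qceb, eeox, vopn, fulc, bsfq, kcgh, zuiq}.
Vertex ktih has 21 neighbors: njbw, dyni, umtn, ggie, vyde, fwca, uwxd, qhos, ukeu, arfk, nqts, etzy, yhfg, mldb, jzyg, nuzd, qntu, xzny, fulc, kcgh, tega.
deg(dyni) = 21; N(dyni) = {njbw, pcaf, ljza, ggie, tmvc, bjvx, fwca, ktih, uwxd, qhos, arfk, pojj, etzy, jkfx, qntu, qceb, eeox, xzny, vopn, fulc, bsfq}.
N(upss) = {njbw, ljza, ggie, fwca, uwxd, qhos, arfk, etzy, yhfg, yadq, jzyg, nuzd, jkfx, qntu, qceb, eeox, xzny, fulc, bsfq, kcgh, tega}, |N(upss)| = 21.
Every vertex has degree 21 (N=36); Kneser K(9,2) on C(9,2)=36 vertices.
Distinct eigenvalues (to 6 d.p.): [21.0, 1.0, -6.0].
Lovász: ϑ = −36(-6)/(21+-1*(-6)) = 8.
ϑ(G) ≈ 8.0000000.

8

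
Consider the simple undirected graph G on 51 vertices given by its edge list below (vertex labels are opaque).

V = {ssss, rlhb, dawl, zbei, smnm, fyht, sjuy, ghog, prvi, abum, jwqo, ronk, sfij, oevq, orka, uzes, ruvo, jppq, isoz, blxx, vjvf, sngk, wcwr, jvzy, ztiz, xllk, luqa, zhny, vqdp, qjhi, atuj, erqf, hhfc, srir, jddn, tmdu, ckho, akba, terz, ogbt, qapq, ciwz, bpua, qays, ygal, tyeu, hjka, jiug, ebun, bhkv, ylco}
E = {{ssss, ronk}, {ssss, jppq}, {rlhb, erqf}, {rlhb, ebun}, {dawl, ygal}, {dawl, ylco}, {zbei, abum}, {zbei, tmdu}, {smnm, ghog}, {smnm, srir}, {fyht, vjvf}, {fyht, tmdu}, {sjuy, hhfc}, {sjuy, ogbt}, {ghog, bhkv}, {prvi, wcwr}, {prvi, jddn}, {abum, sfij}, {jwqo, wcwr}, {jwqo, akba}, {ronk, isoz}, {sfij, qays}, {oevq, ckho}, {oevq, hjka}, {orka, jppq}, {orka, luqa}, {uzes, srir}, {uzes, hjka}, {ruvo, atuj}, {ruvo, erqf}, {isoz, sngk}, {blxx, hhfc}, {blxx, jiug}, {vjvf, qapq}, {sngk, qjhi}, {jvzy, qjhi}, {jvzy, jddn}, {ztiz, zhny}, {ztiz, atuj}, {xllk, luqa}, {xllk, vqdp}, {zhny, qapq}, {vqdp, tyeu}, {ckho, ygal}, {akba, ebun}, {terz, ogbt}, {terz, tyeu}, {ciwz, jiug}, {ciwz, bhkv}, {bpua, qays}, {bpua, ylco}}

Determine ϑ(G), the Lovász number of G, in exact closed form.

51*cos(pi/51)/(cos(pi/51) + 1)

deg(jvzy) = 2; N(jvzy) = {qjhi, jddn}.
deg(orka) = 2; N(orka) = {jppq, luqa}.
N(ghog) = {smnm, bhkv}, |N(ghog)| = 2.
deg(sngk) = 2; N(sngk) = {isoz, qjhi}.
51-vertex 2-regular graph: connected 2-regular on 51 ⇒ C_{51}.
spec(A) ≈ [2.0, 1.984841, 1.939594, 1.864944, 1.762024, 1.632394, 1.478018, 1.301237, 1.10473, 0.891477, 0.66471, 0.427866, 0.184537, -0.06159, -0.306783, -0.547326, -0.779572, -1.0, -1.205269, -1.392268, -1.558161, -1.700434, -1.816931, -1.905884, -1.965946, -1.996207] (distinct, 6 d.p.).
With N=51: ϑ(G) = 51·(-(-1)*2*cos(pi/51))/(2−(-2*cos(pi/51))) = 51*cos(pi/51)/(cos(pi/51) + 1).
≈ 25.4757945 (to 7 d.p.).
Lovász sandwich 25 ≤ 51*cos(pi/51)/(cos(pi/51) + 1) ≤ 26: both strict.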